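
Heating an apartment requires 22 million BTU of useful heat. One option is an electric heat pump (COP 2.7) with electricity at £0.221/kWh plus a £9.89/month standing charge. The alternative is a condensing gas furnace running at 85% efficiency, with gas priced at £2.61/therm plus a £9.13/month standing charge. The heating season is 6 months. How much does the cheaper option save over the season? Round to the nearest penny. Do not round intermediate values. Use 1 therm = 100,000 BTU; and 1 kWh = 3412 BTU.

Heat load = 22 × 10⁶ BTU = 22,000,000 BTU
Gas: input = 22,000,000 / 0.85 = 25,882,353 BTU = 258.8 therm → 258.8 × £2.61 = £675.53; + 6 × £9.13 standing = £730.31
Heat pump: 22,000,000 BTU / 3412 = 6,448 kWh heat; / 2.7 = 2,388 kWh in → × £0.221 = £527.77; + 6 × £9.89 standing = £587.11
Difference = |£730.31 − £587.11| = £143.20

£143.20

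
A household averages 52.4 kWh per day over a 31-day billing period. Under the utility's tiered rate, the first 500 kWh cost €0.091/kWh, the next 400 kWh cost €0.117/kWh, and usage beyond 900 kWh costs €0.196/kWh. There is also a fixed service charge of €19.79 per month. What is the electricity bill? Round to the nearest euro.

€254

Usage = 52.4 kWh/day × 31 days = 1624.4 kWh
First 500 kWh × €0.091 = €45.50
Next 400 kWh × €0.117 = €46.80
Remaining 724.4 kWh × €0.196 = €141.98
Energy charge = €234.28; + service €19.79 = €254.07 ≈ €254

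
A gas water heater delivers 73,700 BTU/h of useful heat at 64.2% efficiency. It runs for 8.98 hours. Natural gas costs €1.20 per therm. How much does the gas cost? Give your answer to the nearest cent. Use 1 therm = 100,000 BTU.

Heat delivered = 73,700 BTU/h × 8.98 h = 661,826 BTU
Gas input = 661,826 / 0.642 = 1,030,882 BTU
= 1,030,882 / 100,000 = 10.31 therm
Cost = 10.31 × €1.20/therm = €12.37

€12.37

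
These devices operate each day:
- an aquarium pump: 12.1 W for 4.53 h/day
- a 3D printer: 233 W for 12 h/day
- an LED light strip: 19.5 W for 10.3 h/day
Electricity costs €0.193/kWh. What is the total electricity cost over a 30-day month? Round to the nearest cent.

€17.67

aquarium pump: 12.1 W × 4.53 h × 30 d = 1,644 Wh = 1.644 kWh
3D printer: 233 W × 12 h × 30 d = 83,880 Wh = 83.88 kWh
LED light strip: 19.5 W × 10.3 h × 30 d = 6,026 Wh = 6.026 kWh
Total energy = 1.644 + 83.88 + 6.026 = 91.55 kWh
Cost = 91.55 kWh × €0.193 = €17.67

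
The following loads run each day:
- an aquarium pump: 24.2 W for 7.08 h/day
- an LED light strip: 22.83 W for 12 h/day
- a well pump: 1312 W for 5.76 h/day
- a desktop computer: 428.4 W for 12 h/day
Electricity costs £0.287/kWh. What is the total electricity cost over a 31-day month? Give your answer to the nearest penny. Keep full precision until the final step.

£116.94

aquarium pump: 24.2 W × 7.08 h × 31 d = 5,311 Wh = 5.311 kWh
LED light strip: 22.83 W × 12 h × 31 d = 8,493 Wh = 8.493 kWh
well pump: 1312 W × 5.76 h × 31 d = 234,271 Wh = 234.3 kWh
desktop computer: 428.4 W × 12 h × 31 d = 159,365 Wh = 159.4 kWh
Total energy = 5.311 + 8.493 + 234.3 + 159.4 = 407.4 kWh
Cost = 407.4 kWh × £0.287 = £116.94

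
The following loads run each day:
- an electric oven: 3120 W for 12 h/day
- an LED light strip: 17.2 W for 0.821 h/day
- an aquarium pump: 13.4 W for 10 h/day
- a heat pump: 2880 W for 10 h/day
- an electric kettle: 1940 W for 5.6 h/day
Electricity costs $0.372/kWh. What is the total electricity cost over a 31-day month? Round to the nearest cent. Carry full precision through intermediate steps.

electric oven: 3120 W × 12 h × 31 d = 1,160,640 Wh = 1,161 kWh
LED light strip: 17.2 W × 0.821 h × 31 d = 438 Wh = 0.4378 kWh
aquarium pump: 13.4 W × 10 h × 31 d = 4,154 Wh = 4.154 kWh
heat pump: 2880 W × 10 h × 31 d = 892,800 Wh = 892.8 kWh
electric kettle: 1940 W × 5.6 h × 31 d = 336,784 Wh = 336.8 kWh
Total energy = 1,161 + 0.4378 + 4.154 + 892.8 + 336.8 = 2,395 kWh
Cost = 2,395 kWh × $0.372 = $890.87

$890.87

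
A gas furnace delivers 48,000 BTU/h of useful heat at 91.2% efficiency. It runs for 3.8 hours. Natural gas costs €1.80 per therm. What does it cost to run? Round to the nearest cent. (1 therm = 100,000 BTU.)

Heat delivered = 48,000 BTU/h × 3.8 h = 182,400 BTU
Gas input = 182,400 / 0.912 = 200,000 BTU
= 200,000 / 100,000 = 2 therm
Cost = 2 × €1.80/therm = €3.60

€3.60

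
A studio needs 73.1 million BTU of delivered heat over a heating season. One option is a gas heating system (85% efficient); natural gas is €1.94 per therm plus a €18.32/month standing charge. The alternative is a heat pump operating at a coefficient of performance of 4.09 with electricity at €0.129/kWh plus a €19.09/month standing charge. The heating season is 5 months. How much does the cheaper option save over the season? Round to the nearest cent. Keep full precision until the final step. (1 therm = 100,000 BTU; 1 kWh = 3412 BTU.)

€988.82

Heat load = 73.1 × 10⁶ BTU = 73,100,000 BTU
Gas: input = 73,100,000 / 0.85 = 86,000,000 BTU = 860 therm → 860 × €1.94 = €1,668.40; + 5 × €18.32 standing = €1,760.00
Heat pump: 73,100,000 BTU / 3412 = 21,420 kWh heat; / 4.09 = 5,238 kWh in → × €0.129 = €675.73; + 5 × €19.09 standing = €771.18
Difference = |€1,760.00 − €771.18| = €988.82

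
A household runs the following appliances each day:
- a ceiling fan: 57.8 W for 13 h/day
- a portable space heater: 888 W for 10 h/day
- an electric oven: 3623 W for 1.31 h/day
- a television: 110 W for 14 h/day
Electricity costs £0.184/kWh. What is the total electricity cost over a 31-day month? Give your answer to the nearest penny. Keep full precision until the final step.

ceiling fan: 57.8 W × 13 h × 31 d = 23,293 Wh = 23.29 kWh
portable space heater: 888 W × 10 h × 31 d = 275,280 Wh = 275.3 kWh
electric oven: 3623 W × 1.31 h × 31 d = 147,130 Wh = 147.1 kWh
television: 110 W × 14 h × 31 d = 47,740 Wh = 47.74 kWh
Total energy = 23.29 + 275.3 + 147.1 + 47.74 = 493.4 kWh
Cost = 493.4 kWh × £0.184 = £90.79

£90.79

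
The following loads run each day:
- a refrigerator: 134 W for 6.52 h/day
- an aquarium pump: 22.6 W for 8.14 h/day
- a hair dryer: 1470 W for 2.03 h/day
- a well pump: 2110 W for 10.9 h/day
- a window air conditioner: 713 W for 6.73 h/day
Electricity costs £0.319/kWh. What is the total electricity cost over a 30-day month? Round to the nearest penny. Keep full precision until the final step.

refrigerator: 134 W × 6.52 h × 30 d = 26,210 Wh = 26.21 kWh
aquarium pump: 22.6 W × 8.14 h × 30 d = 5,519 Wh = 5.519 kWh
hair dryer: 1470 W × 2.03 h × 30 d = 89,523 Wh = 89.52 kWh
well pump: 2110 W × 10.9 h × 30 d = 689,970 Wh = 690 kWh
window air conditioner: 713 W × 6.73 h × 30 d = 143,955 Wh = 144 kWh
Total energy = 26.21 + 5.519 + 89.52 + 690 + 144 = 955.2 kWh
Cost = 955.2 kWh × £0.319 = £304.70

£304.70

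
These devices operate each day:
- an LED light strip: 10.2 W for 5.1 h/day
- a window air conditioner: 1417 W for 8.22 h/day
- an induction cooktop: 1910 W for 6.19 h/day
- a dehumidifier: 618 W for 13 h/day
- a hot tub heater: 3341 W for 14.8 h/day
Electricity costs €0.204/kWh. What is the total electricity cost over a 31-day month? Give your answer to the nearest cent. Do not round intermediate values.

€512.27

LED light strip: 10.2 W × 5.1 h × 31 d = 1,613 Wh = 1.613 kWh
window air conditioner: 1417 W × 8.22 h × 31 d = 361,080 Wh = 361.1 kWh
induction cooktop: 1910 W × 6.19 h × 31 d = 366,510 Wh = 366.5 kWh
dehumidifier: 618 W × 13 h × 31 d = 249,054 Wh = 249.1 kWh
hot tub heater: 3341 W × 14.8 h × 31 d = 1,532,851 Wh = 1,533 kWh
Total energy = 1.613 + 361.1 + 366.5 + 249.1 + 1,533 = 2,511 kWh
Cost = 2,511 kWh × €0.204 = €512.27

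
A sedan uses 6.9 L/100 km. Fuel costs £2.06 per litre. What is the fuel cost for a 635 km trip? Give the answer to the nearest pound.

£90

Fuel = 6.9 L/100 km × 635 km / 100 = 43.81 L
Cost = 43.81 L × £2.06/L = £90.26 ≈ £90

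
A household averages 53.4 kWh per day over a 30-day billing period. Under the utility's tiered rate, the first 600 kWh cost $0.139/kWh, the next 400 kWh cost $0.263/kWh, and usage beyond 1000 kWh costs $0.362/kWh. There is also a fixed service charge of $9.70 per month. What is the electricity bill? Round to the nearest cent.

Usage = 53.4 kWh/day × 30 days = 1602 kWh
First 600 kWh × $0.139 = $83.40
Next 400 kWh × $0.263 = $105.20
Remaining 602 kWh × $0.362 = $217.92
Energy charge = $406.52; + service $9.70 = $416.22

$416.22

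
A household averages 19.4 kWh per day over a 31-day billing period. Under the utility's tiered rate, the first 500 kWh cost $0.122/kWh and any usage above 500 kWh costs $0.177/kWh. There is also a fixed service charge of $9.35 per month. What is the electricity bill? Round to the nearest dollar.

Usage = 19.4 kWh/day × 31 days = 601.4 kWh
First 500 kWh × $0.122 = $61.00
Remaining 101.4 kWh × $0.177 = $17.95
Energy charge = $78.95; + service $9.35 = $88.30 ≈ $88

$88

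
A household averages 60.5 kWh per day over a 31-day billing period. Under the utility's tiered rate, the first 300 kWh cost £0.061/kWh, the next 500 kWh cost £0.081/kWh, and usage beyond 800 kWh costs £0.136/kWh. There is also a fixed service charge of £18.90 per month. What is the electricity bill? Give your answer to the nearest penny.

£223.97

Usage = 60.5 kWh/day × 31 days = 1875.5 kWh
First 300 kWh × £0.061 = £18.30
Next 500 kWh × £0.081 = £40.50
Remaining 1075.5 kWh × £0.136 = £146.27
Energy charge = £205.07; + service £18.90 = £223.97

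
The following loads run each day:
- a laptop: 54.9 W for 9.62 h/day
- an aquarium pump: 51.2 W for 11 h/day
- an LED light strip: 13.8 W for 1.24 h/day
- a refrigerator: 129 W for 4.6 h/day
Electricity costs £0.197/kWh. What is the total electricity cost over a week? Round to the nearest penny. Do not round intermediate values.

£2.35

laptop: 54.9 W × 9.62 h × 7 d = 3,697 Wh = 3.697 kWh
aquarium pump: 51.2 W × 11 h × 7 d = 3,942 Wh = 3.942 kWh
LED light strip: 13.8 W × 1.24 h × 7 d = 120 Wh = 0.1198 kWh
refrigerator: 129 W × 4.6 h × 7 d = 4,154 Wh = 4.154 kWh
Total energy = 3.697 + 3.942 + 0.1198 + 4.154 = 11.91 kWh
Cost = 11.91 kWh × £0.197 = £2.35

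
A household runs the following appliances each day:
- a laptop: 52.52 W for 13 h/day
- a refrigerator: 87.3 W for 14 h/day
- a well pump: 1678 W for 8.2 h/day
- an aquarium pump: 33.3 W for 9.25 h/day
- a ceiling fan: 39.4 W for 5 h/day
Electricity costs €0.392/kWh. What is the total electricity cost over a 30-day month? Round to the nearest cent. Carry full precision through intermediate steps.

€190.15

laptop: 52.52 W × 13 h × 30 d = 20,483 Wh = 20.48 kWh
refrigerator: 87.3 W × 14 h × 30 d = 36,666 Wh = 36.67 kWh
well pump: 1678 W × 8.2 h × 30 d = 412,788 Wh = 412.8 kWh
aquarium pump: 33.3 W × 9.25 h × 30 d = 9,241 Wh = 9.241 kWh
ceiling fan: 39.4 W × 5 h × 30 d = 5,910 Wh = 5.91 kWh
Total energy = 20.48 + 36.67 + 412.8 + 9.241 + 5.91 = 485.1 kWh
Cost = 485.1 kWh × €0.392 = €190.15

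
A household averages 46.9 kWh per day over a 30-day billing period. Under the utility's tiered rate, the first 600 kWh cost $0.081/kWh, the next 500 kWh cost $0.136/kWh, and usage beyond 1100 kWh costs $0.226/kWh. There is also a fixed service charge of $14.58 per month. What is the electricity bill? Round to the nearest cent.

$200.56

Usage = 46.9 kWh/day × 30 days = 1407 kWh
First 600 kWh × $0.081 = $48.60
Next 500 kWh × $0.136 = $68.00
Remaining 307 kWh × $0.226 = $69.38
Energy charge = $185.98; + service $14.58 = $200.56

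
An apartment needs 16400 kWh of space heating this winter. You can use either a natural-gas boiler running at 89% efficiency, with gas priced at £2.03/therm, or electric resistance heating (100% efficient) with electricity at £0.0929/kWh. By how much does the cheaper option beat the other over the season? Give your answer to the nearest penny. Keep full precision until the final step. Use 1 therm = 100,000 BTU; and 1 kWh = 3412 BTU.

Heat load = 16400 kWh × 3412 = 55,956,800 BTU
Gas: input = 55,956,800 / 0.89 = 62,872,809 BTU = 628.7 therm → 628.7 × £2.03 = £1,276.32
Electric: 55,956,800 BTU / 3412 = 16,400 kWh → × £0.0929 = £1,523.56
Difference = |£1,276.32 − £1,523.56| = £247.24

£247.24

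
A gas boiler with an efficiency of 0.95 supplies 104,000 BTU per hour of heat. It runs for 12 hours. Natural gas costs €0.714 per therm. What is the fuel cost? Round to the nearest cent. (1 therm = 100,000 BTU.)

Heat delivered = 104,000 BTU/h × 12 h = 1,248,000 BTU
Gas input = 1,248,000 / 0.95 = 1,313,684 BTU
= 1,313,684 / 100,000 = 13.14 therm
Cost = 13.14 × €0.714/therm = €9.38

€9.38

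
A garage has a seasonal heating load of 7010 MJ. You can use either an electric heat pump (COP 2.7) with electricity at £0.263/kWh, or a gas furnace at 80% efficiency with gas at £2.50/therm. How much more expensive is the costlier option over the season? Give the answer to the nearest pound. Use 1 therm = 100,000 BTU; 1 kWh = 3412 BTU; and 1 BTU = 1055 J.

Heat load = 7010 MJ = 7,010,000,000 J / 1055 = 6,644,550 BTU
Gas: input = 6,644,550 / 0.80 = 8,305,687 BTU = 83.06 therm → 83.06 × £2.50 = £207.64
Heat pump: 6,644,550 BTU / 3412 = 1,947 kWh heat; / 2.7 = 721.3 kWh in → × £0.263 = £189.69
Difference = |£207.64 − £189.69| = £17.95 ≈ £18

£18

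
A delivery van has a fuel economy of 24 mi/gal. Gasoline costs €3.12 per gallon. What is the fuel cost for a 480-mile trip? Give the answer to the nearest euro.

€62

Fuel = 480 mi / 24 mpg = 20 gal
Cost = 20 gal × €3.12/gal = €62.40 ≈ €62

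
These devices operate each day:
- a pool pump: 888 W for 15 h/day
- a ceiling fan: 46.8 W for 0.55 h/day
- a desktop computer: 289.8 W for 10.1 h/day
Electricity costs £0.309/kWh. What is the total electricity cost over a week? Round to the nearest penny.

pool pump: 888 W × 15 h × 7 d = 93,240 Wh = 93.24 kWh
ceiling fan: 46.8 W × 0.55 h × 7 d = 180 Wh = 0.1802 kWh
desktop computer: 289.8 W × 10.1 h × 7 d = 20,489 Wh = 20.49 kWh
Total energy = 93.24 + 0.1802 + 20.49 = 113.9 kWh
Cost = 113.9 kWh × £0.309 = £35.20

£35.20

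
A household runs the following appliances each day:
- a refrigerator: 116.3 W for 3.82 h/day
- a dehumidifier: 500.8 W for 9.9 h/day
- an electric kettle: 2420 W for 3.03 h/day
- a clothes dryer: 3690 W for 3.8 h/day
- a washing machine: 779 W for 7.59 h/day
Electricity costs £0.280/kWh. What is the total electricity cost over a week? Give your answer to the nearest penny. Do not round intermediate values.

refrigerator: 116.3 W × 3.82 h × 7 d = 3,110 Wh = 3.11 kWh
dehumidifier: 500.8 W × 9.9 h × 7 d = 34,705 Wh = 34.71 kWh
electric kettle: 2420 W × 3.03 h × 7 d = 51,328 Wh = 51.33 kWh
clothes dryer: 3690 W × 3.8 h × 7 d = 98,154 Wh = 98.15 kWh
washing machine: 779 W × 7.59 h × 7 d = 41,388 Wh = 41.39 kWh
Total energy = 3.11 + 34.71 + 51.33 + 98.15 + 41.39 = 228.7 kWh
Cost = 228.7 kWh × £0.280 = £64.03

£64.03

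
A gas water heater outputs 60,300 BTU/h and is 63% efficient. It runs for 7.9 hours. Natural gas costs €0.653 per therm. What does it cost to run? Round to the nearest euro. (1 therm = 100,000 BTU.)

Heat delivered = 60,300 BTU/h × 7.9 h = 476,370 BTU
Gas input = 476,370 / 0.63 = 756,143 BTU
= 756,143 / 100,000 = 7.561 therm
Cost = 7.561 × €0.653/therm = €4.94 ≈ €5

€5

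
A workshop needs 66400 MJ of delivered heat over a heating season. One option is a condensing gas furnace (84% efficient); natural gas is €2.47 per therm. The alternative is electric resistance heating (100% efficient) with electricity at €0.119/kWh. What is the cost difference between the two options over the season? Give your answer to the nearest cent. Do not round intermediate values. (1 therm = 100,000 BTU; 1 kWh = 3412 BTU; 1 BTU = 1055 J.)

€344.41

Heat load = 66400 MJ = 66,400,000,000 J / 1055 = 62,938,389 BTU
Gas: input = 62,938,389 / 0.84 = 74,926,653 BTU = 749.3 therm → 749.3 × €2.47 = €1,850.69
Electric: 62,938,389 BTU / 3412 = 18,450 kWh → × €0.119 = €2,195.10
Difference = |€1,850.69 − €2,195.10| = €344.41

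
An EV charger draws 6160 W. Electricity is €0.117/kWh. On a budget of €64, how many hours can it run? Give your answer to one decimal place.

88.8 h

Energy budget = €64 / €0.117 per kWh = 547 kWh = 547,009 Wh
Runtime = 547,009 Wh / 6160 W = 88.8 h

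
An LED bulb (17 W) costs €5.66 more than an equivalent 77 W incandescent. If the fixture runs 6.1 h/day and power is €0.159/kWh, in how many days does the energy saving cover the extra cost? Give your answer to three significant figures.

Power saved = 77 − 17 = 60 W
Daily energy saved = 60 W × 6.1 h = 366 Wh = 0.366 kWh
Daily savings = 0.366 × €0.159 = €0.0582
Payback = €5.66 / €0.0582 per day = 97.26 days

97.3 days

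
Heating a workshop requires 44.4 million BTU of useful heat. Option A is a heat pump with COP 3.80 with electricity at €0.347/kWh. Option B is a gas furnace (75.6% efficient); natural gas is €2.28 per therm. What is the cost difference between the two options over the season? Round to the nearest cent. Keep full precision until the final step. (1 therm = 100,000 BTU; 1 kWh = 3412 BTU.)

€150.76

Heat load = 44.4 × 10⁶ BTU = 44,400,000 BTU
Gas: input = 44,400,000 / 0.756 = 58,730,159 BTU = 587.3 therm → 587.3 × €2.28 = €1,339.05
Heat pump: 44,400,000 BTU / 3412 = 13,010 kWh heat; / 3.80 = 3,424 kWh in → × €0.347 = €1,188.28
Difference = |€1,339.05 − €1,188.28| = €150.76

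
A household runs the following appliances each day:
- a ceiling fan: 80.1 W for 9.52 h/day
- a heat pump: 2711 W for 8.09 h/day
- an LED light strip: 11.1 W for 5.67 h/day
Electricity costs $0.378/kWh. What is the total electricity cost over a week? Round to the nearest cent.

$60.22

ceiling fan: 80.1 W × 9.52 h × 7 d = 5,338 Wh = 5.338 kWh
heat pump: 2711 W × 8.09 h × 7 d = 153,524 Wh = 153.5 kWh
LED light strip: 11.1 W × 5.67 h × 7 d = 441 Wh = 0.4406 kWh
Total energy = 5.338 + 153.5 + 0.4406 = 159.3 kWh
Cost = 159.3 kWh × $0.378 = $60.22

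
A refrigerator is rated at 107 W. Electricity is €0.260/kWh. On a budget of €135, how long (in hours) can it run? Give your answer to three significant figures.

4850 h

Energy budget = €135 / €0.260 per kWh = 519.2 kWh = 519,231 Wh
Runtime = 519,231 Wh / 107 W = 4,853 h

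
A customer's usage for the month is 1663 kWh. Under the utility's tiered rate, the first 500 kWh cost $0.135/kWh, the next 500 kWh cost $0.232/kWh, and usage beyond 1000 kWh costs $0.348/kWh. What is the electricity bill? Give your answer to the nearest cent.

First 500 kWh × $0.135 = $67.50
Next 500 kWh × $0.232 = $116.00
Remaining 663 kWh × $0.348 = $230.72
Total = $414.22

$414.22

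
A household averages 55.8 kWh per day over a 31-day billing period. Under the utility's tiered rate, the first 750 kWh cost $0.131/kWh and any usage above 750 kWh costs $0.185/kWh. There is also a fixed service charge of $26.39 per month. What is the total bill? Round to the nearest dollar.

Usage = 55.8 kWh/day × 31 days = 1729.8 kWh
First 750 kWh × $0.131 = $98.25
Remaining 979.8 kWh × $0.185 = $181.26
Energy charge = $279.51; + service $26.39 = $305.90 ≈ $306

$306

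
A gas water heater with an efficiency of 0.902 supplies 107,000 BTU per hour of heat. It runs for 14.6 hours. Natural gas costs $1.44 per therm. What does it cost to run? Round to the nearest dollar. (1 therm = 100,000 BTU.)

$25

Heat delivered = 107,000 BTU/h × 14.6 h = 1,562,200 BTU
Gas input = 1,562,200 / 0.902 = 1,731,929 BTU
= 1,731,929 / 100,000 = 17.32 therm
Cost = 17.32 × $1.44/therm = $24.94 ≈ $25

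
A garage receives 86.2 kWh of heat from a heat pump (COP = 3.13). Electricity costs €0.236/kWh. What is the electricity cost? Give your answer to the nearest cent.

Electrical input = 86.2 kWh / 3.13 = 27.54 kWh
Cost = 27.54 × €0.236/kWh = €6.50

€6.50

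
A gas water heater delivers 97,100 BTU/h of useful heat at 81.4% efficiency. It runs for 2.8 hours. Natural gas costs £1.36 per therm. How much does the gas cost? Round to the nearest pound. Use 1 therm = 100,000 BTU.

Heat delivered = 97,100 BTU/h × 2.8 h = 271,880 BTU
Gas input = 271,880 / 0.814 = 334,005 BTU
= 334,005 / 100,000 = 3.34 therm
Cost = 3.34 × £1.36/therm = £4.54 ≈ £5

£5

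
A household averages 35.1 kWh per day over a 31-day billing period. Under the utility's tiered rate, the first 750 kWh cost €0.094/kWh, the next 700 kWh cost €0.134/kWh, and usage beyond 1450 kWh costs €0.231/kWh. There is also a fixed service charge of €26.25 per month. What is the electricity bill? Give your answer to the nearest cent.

Usage = 35.1 kWh/day × 31 days = 1088.1 kWh
First 750 kWh × €0.094 = €70.50
Next 338.1 kWh × €0.134 = €45.31
Remaining tier: 0 kWh (not reached)
Energy charge = €115.81; + service €26.25 = €142.06

€142.06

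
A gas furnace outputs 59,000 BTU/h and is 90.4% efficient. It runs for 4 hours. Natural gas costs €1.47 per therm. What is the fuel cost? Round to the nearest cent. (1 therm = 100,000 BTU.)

€3.84

Heat delivered = 59,000 BTU/h × 4 h = 236,000 BTU
Gas input = 236,000 / 0.904 = 261,062 BTU
= 261,062 / 100,000 = 2.611 therm
Cost = 2.611 × €1.47/therm = €3.84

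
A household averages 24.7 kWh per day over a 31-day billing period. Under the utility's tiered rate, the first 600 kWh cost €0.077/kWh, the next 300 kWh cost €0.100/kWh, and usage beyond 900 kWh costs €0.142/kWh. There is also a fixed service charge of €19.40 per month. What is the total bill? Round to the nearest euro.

€82

Usage = 24.7 kWh/day × 31 days = 765.7 kWh
First 600 kWh × €0.077 = €46.20
Next 165.7 kWh × €0.100 = €16.57
Remaining tier: 0 kWh (not reached)
Energy charge = €62.77; + service €19.40 = €82.17 ≈ €82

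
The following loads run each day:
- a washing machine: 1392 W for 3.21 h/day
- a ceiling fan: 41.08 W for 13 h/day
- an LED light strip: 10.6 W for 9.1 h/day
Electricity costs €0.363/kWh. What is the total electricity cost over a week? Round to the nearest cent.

€12.96

washing machine: 1392 W × 3.21 h × 7 d = 31,278 Wh = 31.28 kWh
ceiling fan: 41.08 W × 13 h × 7 d = 3,738 Wh = 3.738 kWh
LED light strip: 10.6 W × 9.1 h × 7 d = 675 Wh = 0.6752 kWh
Total energy = 31.28 + 3.738 + 0.6752 = 35.69 kWh
Cost = 35.69 kWh × €0.363 = €12.96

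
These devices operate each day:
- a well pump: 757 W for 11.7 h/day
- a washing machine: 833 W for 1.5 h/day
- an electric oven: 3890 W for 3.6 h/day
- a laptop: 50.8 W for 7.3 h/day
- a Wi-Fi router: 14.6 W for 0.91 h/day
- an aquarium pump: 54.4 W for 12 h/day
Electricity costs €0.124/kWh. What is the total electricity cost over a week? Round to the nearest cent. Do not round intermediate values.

€21.83

well pump: 757 W × 11.7 h × 7 d = 61,998 Wh = 62 kWh
washing machine: 833 W × 1.5 h × 7 d = 8,746 Wh = 8.746 kWh
electric oven: 3890 W × 3.6 h × 7 d = 98,028 Wh = 98.03 kWh
laptop: 50.8 W × 7.3 h × 7 d = 2,596 Wh = 2.596 kWh
Wi-Fi router: 14.6 W × 0.91 h × 7 d = 93 Wh = 0.093 kWh
aquarium pump: 54.4 W × 12 h × 7 d = 4,570 Wh = 4.57 kWh
Total energy = 62 + 8.746 + 98.03 + 2.596 + 0.093 + 4.57 = 176 kWh
Cost = 176 kWh × €0.124 = €21.83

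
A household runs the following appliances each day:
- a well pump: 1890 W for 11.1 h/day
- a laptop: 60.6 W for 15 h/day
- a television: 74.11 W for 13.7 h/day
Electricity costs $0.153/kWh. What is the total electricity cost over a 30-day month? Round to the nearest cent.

well pump: 1890 W × 11.1 h × 30 d = 629,370 Wh = 629.4 kWh
laptop: 60.6 W × 15 h × 30 d = 27,270 Wh = 27.27 kWh
television: 74.11 W × 13.7 h × 30 d = 30,459 Wh = 30.46 kWh
Total energy = 629.4 + 27.27 + 30.46 = 687.1 kWh
Cost = 687.1 kWh × $0.153 = $105.13

$105.13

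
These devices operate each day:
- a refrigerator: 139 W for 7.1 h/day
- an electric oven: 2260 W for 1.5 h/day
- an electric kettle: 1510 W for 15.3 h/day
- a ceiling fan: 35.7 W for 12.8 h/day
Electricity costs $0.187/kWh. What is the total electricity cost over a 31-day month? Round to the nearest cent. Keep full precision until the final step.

refrigerator: 139 W × 7.1 h × 31 d = 30,594 Wh = 30.59 kWh
electric oven: 2260 W × 1.5 h × 31 d = 105,090 Wh = 105.1 kWh
electric kettle: 1510 W × 15.3 h × 31 d = 716,193 Wh = 716.2 kWh
ceiling fan: 35.7 W × 12.8 h × 31 d = 14,166 Wh = 14.17 kWh
Total energy = 30.59 + 105.1 + 716.2 + 14.17 = 866 kWh
Cost = 866 kWh × $0.187 = $161.95

$161.95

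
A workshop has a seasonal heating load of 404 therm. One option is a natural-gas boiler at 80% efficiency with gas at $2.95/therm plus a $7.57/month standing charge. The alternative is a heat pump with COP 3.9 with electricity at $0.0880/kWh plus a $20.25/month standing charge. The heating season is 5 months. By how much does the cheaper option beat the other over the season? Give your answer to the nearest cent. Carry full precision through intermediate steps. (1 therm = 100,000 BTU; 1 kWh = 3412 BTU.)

$1159.18

Heat load = 404 therm × 100,000 = 40,400,000 BTU
Gas: input = 40,400,000 / 0.80 = 50,500,000 BTU = 505 therm → 505 × $2.95 = $1,489.75; + 5 × $7.57 standing = $1,527.60
Heat pump: 40,400,000 BTU / 3412 = 11,840 kWh heat; / 3.9 = 3,036 kWh in → × $0.0880 = $267.17; + 5 × $20.25 standing = $368.42
Difference = |$1,527.60 − $368.42| = $1,159.18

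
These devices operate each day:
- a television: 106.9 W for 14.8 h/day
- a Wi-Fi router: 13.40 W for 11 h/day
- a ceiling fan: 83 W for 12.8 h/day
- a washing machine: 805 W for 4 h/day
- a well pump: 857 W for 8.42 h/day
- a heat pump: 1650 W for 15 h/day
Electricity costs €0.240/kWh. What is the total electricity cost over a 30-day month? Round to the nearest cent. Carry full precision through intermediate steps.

€273.44

television: 106.9 W × 14.8 h × 30 d = 47,464 Wh = 47.46 kWh
Wi-Fi router: 13.40 W × 11 h × 30 d = 4,422 Wh = 4.422 kWh
ceiling fan: 83 W × 12.8 h × 30 d = 31,872 Wh = 31.87 kWh
washing machine: 805 W × 4 h × 30 d = 96,600 Wh = 96.6 kWh
well pump: 857 W × 8.42 h × 30 d = 216,478 Wh = 216.5 kWh
heat pump: 1650 W × 15 h × 30 d = 742,500 Wh = 742.5 kWh
Total energy = 47.46 + 4.422 + 31.87 + 96.6 + 216.5 + 742.5 = 1,139 kWh
Cost = 1,139 kWh × €0.240 = €273.44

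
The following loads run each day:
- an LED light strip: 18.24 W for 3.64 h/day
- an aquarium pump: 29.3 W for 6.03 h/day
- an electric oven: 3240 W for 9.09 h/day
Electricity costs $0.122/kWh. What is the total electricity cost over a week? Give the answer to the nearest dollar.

LED light strip: 18.24 W × 3.64 h × 7 d = 465 Wh = 0.4648 kWh
aquarium pump: 29.3 W × 6.03 h × 7 d = 1,237 Wh = 1.237 kWh
electric oven: 3240 W × 9.09 h × 7 d = 206,161 Wh = 206.2 kWh
Total energy = 0.4648 + 1.237 + 206.2 = 207.9 kWh
Cost = 207.9 kWh × $0.122 = $25.36 ≈ $25

$25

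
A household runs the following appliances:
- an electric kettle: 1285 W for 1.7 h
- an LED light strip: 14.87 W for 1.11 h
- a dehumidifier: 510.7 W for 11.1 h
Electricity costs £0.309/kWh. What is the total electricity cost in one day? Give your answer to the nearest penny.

electric kettle: 1285 W × 1.7 h = 2,184 Wh = 2.184 kWh
LED light strip: 14.87 W × 1.11 h = 17 Wh = 0.01651 kWh
dehumidifier: 510.7 W × 11.1 h = 5,669 Wh = 5.669 kWh
Total energy = 2.184 + 0.01651 + 5.669 = 7.87 kWh
Cost = 7.87 kWh × £0.309 = £2.43

£2.43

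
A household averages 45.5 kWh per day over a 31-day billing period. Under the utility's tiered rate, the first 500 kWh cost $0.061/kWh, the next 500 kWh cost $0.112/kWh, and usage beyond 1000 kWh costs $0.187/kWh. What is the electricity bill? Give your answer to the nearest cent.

$163.26

Usage = 45.5 kWh/day × 31 days = 1410.5 kWh
First 500 kWh × $0.061 = $30.50
Next 500 kWh × $0.112 = $56.00
Remaining 410.5 kWh × $0.187 = $76.76
Total = $163.26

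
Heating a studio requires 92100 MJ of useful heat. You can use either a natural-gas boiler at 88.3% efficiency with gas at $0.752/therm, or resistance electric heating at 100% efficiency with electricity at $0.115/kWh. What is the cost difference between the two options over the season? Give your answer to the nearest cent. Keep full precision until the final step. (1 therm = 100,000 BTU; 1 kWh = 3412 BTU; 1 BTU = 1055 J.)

$2198.89

Heat load = 92100 MJ = 92,100,000,000 J / 1055 = 87,298,578 BTU
Gas: input = 87,298,578 / 0.883 = 98,865,887 BTU = 988.7 therm → 988.7 × $0.752 = $743.47
Electric: 87,298,578 BTU / 3412 = 25,590 kWh → × $0.115 = $2,942.36
Difference = |$743.47 − $2,942.36| = $2,198.89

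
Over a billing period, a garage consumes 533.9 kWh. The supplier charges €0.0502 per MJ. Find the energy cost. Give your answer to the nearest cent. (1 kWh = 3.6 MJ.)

€96.49

533.9 kWh × (3.6 MJ/kWh) = 1,922 MJ
Cost = 1,922 MJ × €0.0502/MJ = €96.49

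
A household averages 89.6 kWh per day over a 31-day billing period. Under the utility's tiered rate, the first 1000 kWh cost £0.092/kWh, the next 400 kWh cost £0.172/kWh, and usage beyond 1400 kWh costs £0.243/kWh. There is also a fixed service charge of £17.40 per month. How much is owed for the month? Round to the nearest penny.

Usage = 89.6 kWh/day × 31 days = 2777.6 kWh
First 1000 kWh × £0.092 = £92.00
Next 400 kWh × £0.172 = £68.80
Remaining 1377.6 kWh × £0.243 = £334.76
Energy charge = £495.56; + service £17.40 = £512.96

£512.96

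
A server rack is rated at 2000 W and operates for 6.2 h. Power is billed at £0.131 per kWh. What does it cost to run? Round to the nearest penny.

£1.62

Energy = 2000 W × 6.2 h = 12,400 Wh = 12.4 kWh
Cost = 12.4 kWh × £0.131/kWh = £1.62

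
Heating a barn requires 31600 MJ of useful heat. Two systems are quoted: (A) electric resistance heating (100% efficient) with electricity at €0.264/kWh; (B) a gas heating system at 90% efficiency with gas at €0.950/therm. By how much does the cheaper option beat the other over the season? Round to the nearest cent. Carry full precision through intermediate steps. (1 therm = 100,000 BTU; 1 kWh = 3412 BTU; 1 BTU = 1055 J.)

€2001.39

Heat load = 31600 MJ = 31,600,000,000 J / 1055 = 29,952,607 BTU
Gas: input = 29,952,607 / 0.90 = 33,280,674 BTU = 332.8 therm → 332.8 × €0.950 = €316.17
Electric: 29,952,607 BTU / 3412 = 8,779 kWh → × €0.264 = €2,317.55
Difference = |€316.17 − €2,317.55| = €2,001.39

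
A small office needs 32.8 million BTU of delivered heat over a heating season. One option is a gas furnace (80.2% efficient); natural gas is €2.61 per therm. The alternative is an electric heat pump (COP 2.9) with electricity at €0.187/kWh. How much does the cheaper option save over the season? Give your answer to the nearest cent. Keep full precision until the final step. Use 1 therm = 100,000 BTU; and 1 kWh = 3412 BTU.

Heat load = 32.8 × 10⁶ BTU = 32,800,000 BTU
Gas: input = 32,800,000 / 0.802 = 40,897,756 BTU = 409 therm → 409 × €2.61 = €1,067.43
Heat pump: 32,800,000 BTU / 3412 = 9,613 kWh heat; / 2.9 = 3,315 kWh in → × €0.187 = €619.88
Difference = |€1,067.43 − €619.88| = €447.55

€447.55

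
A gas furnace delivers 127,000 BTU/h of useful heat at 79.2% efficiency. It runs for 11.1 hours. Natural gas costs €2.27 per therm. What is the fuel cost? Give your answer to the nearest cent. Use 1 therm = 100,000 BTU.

€40.40

Heat delivered = 127,000 BTU/h × 11.1 h = 1,409,700 BTU
Gas input = 1,409,700 / 0.792 = 1,779,924 BTU
= 1,779,924 / 100,000 = 17.8 therm
Cost = 17.8 × €2.27/therm = €40.40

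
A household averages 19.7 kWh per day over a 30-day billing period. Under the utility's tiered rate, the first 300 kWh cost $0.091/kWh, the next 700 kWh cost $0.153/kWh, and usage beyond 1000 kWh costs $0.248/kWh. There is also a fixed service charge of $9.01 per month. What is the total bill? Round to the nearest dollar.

Usage = 19.7 kWh/day × 30 days = 591 kWh
First 300 kWh × $0.091 = $27.30
Next 291 kWh × $0.153 = $44.52
Remaining tier: 0 kWh (not reached)
Energy charge = $71.82; + service $9.01 = $80.83 ≈ $81

$81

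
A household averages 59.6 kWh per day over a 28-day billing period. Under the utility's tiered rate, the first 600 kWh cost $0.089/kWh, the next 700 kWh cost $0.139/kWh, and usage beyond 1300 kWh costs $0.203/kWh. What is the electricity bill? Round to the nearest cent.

$225.57

Usage = 59.6 kWh/day × 28 days = 1668.8 kWh
First 600 kWh × $0.089 = $53.40
Next 700 kWh × $0.139 = $97.30
Remaining 368.8 kWh × $0.203 = $74.87
Total = $225.57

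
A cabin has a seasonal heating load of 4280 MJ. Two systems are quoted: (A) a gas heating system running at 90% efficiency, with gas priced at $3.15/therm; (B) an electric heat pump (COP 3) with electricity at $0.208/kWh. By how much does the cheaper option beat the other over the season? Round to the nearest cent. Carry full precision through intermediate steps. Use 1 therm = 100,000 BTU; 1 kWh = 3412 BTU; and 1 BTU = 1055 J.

$59.55

Heat load = 4280 MJ = 4,280,000,000 J / 1055 = 4,056,872 BTU
Gas: input = 4,056,872 / 0.90 = 4,507,636 BTU = 45.08 therm → 45.08 × $3.15 = $141.99
Heat pump: 4,056,872 BTU / 3412 = 1,189 kWh heat; / 3 = 396.3 kWh in → × $0.208 = $82.44
Difference = |$141.99 − $82.44| = $59.55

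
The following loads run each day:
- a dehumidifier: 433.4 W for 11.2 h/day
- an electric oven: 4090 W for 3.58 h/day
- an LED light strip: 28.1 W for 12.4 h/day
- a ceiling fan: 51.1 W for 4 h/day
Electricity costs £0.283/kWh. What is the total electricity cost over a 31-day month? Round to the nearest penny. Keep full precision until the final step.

dehumidifier: 433.4 W × 11.2 h × 31 d = 150,476 Wh = 150.5 kWh
electric oven: 4090 W × 3.58 h × 31 d = 453,908 Wh = 453.9 kWh
LED light strip: 28.1 W × 12.4 h × 31 d = 10,802 Wh = 10.8 kWh
ceiling fan: 51.1 W × 4 h × 31 d = 6,336 Wh = 6.336 kWh
Total energy = 150.5 + 453.9 + 10.8 + 6.336 = 621.5 kWh
Cost = 621.5 kWh × £0.283 = £175.89

£175.89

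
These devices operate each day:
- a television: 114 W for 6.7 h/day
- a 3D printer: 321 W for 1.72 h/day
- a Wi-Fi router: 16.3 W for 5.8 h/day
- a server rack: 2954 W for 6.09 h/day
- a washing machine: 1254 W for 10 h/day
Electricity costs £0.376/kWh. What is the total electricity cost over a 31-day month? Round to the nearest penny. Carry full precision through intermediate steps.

television: 114 W × 6.7 h × 31 d = 23,678 Wh = 23.68 kWh
3D printer: 321 W × 1.72 h × 31 d = 17,116 Wh = 17.12 kWh
Wi-Fi router: 16.3 W × 5.8 h × 31 d = 2,931 Wh = 2.931 kWh
server rack: 2954 W × 6.09 h × 31 d = 557,686 Wh = 557.7 kWh
washing machine: 1254 W × 10 h × 31 d = 388,740 Wh = 388.7 kWh
Total energy = 23.68 + 17.12 + 2.931 + 557.7 + 388.7 = 990.1 kWh
Cost = 990.1 kWh × £0.376 = £372.30

£372.30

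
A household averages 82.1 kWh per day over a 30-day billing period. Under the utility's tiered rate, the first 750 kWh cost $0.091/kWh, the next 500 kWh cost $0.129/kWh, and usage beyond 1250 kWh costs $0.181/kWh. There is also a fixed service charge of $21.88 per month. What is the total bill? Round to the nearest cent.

$374.18

Usage = 82.1 kWh/day × 30 days = 2463 kWh
First 750 kWh × $0.091 = $68.25
Next 500 kWh × $0.129 = $64.50
Remaining 1213 kWh × $0.181 = $219.55
Energy charge = $352.30; + service $21.88 = $374.18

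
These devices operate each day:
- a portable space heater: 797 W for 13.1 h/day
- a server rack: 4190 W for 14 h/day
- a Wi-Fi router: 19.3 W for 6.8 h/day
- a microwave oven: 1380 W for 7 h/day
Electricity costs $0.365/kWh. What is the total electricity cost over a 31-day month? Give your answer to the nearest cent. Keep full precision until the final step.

portable space heater: 797 W × 13.1 h × 31 d = 323,662 Wh = 323.7 kWh
server rack: 4190 W × 14 h × 31 d = 1,818,460 Wh = 1,818 kWh
Wi-Fi router: 19.3 W × 6.8 h × 31 d = 4,068 Wh = 4.068 kWh
microwave oven: 1380 W × 7 h × 31 d = 299,460 Wh = 299.5 kWh
Total energy = 323.7 + 1,818 + 4.068 + 299.5 = 2,446 kWh
Cost = 2,446 kWh × $0.365 = $892.66

$892.66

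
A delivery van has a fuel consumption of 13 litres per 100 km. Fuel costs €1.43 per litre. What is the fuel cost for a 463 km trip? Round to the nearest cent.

Fuel = 13 L/100 km × 463 km / 100 = 60.19 L
Cost = 60.19 L × €1.43/L = €86.07

€86.07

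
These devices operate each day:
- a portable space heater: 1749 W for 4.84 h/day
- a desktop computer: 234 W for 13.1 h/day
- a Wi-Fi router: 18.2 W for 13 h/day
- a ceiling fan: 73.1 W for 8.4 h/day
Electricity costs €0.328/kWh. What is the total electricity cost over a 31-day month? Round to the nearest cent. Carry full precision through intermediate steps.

portable space heater: 1749 W × 4.84 h × 31 d = 262,420 Wh = 262.4 kWh
desktop computer: 234 W × 13.1 h × 31 d = 95,027 Wh = 95.03 kWh
Wi-Fi router: 18.2 W × 13 h × 31 d = 7,335 Wh = 7.335 kWh
ceiling fan: 73.1 W × 8.4 h × 31 d = 19,035 Wh = 19.04 kWh
Total energy = 262.4 + 95.03 + 7.335 + 19.04 = 383.8 kWh
Cost = 383.8 kWh × €0.328 = €125.89

€125.89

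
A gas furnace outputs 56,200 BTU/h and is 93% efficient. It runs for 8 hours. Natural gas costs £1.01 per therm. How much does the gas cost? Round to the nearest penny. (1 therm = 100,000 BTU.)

Heat delivered = 56,200 BTU/h × 8 h = 449,600 BTU
Gas input = 449,600 / 0.93 = 483,441 BTU
= 483,441 / 100,000 = 4.834 therm
Cost = 4.834 × £1.01/therm = £4.88

£4.88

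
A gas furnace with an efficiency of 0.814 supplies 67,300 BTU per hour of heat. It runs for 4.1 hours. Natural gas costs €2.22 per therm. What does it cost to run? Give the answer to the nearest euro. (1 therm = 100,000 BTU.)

€8

Heat delivered = 67,300 BTU/h × 4.1 h = 275,930 BTU
Gas input = 275,930 / 0.814 = 338,980 BTU
= 338,980 / 100,000 = 3.39 therm
Cost = 3.39 × €2.22/therm = €7.53 ≈ €8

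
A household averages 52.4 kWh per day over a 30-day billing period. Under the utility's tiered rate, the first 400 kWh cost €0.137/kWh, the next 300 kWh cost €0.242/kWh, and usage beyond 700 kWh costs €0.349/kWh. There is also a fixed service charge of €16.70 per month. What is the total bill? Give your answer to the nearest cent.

€448.43

Usage = 52.4 kWh/day × 30 days = 1572 kWh
First 400 kWh × €0.137 = €54.80
Next 300 kWh × €0.242 = €72.60
Remaining 872 kWh × €0.349 = €304.33
Energy charge = €431.73; + service €16.70 = €448.43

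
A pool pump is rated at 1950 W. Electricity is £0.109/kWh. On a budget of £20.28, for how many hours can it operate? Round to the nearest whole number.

Energy budget = £20.28 / £0.109 per kWh = 186.1 kWh = 186,055 Wh
Runtime = 186,055 Wh / 1950 W = 95.41 h

95 h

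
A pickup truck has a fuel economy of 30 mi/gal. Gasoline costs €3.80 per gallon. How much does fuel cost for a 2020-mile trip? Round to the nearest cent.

Fuel = 2020 mi / 30 mpg = 67.33 gal
Cost = 67.33 gal × €3.80/gal = €255.87

€255.87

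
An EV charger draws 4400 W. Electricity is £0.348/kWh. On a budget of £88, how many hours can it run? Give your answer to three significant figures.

57.5 h

Energy budget = £88 / £0.348 per kWh = 252.9 kWh = 252,874 Wh
Runtime = 252,874 Wh / 4400 W = 57.47 h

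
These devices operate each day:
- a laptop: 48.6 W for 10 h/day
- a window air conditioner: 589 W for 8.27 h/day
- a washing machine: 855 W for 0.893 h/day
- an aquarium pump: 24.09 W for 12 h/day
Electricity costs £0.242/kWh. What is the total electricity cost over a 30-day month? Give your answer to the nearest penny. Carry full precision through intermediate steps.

£46.53

laptop: 48.6 W × 10 h × 30 d = 14,580 Wh = 14.58 kWh
window air conditioner: 589 W × 8.27 h × 30 d = 146,131 Wh = 146.1 kWh
washing machine: 855 W × 0.893 h × 30 d = 22,905 Wh = 22.91 kWh
aquarium pump: 24.09 W × 12 h × 30 d = 8,672 Wh = 8.672 kWh
Total energy = 14.58 + 146.1 + 22.91 + 8.672 = 192.3 kWh
Cost = 192.3 kWh × £0.242 = £46.53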